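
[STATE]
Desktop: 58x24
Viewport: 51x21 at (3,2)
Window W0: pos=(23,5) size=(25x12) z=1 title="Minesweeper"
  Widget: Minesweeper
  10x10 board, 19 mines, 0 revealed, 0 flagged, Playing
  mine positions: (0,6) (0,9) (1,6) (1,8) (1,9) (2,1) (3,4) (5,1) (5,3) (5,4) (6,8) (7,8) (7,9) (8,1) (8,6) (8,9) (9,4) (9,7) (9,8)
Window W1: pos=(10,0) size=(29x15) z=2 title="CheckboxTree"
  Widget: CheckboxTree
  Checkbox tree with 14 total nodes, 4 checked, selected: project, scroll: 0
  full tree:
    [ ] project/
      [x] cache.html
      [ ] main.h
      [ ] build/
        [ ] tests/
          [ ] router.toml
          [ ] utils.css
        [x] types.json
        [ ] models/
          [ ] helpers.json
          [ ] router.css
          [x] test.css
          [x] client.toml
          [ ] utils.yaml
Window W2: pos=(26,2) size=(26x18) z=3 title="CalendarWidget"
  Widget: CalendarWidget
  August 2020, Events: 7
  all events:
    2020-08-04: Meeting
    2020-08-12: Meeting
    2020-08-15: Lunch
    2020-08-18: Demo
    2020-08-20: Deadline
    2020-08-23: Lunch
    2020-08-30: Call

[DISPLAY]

       ┠───────────────┏━━━━━━━━━━━━━━━━━━━━━━━━┓  
       ┃>[-] project/  ┃ CalendarWidget         ┃  
       ┃   [x] cache.ht┠────────────────────────┨  
       ┃   [ ] main.h  ┃      August 2020       ┃  
       ┃   [-] build/  ┃Mo Tu We Th Fr Sa Su    ┃  
       ┃     [ ] tests/┃                1  2    ┃  
       ┃       [ ] rout┃ 3  4*  5  6  7  8  9   ┃  
       ┃       [ ] util┃10 11 12* 13 14 15* 16  ┃  
       ┃     [x] types.┃17 18* 19 20* 21 22 23* ┃  
       ┃     [-] models┃24 25 26 27 28 29 30*   ┃  
       ┃       [ ] help┃31                      ┃  
       ┃       [ ] rout┃                        ┃  
       ┗━━━━━━━━━━━━━━━┃                        ┃  
                    ┃■■┃                        ┃  
                    ┗━━┃                        ┃  
                       ┃                        ┃  
                       ┃                        ┃  
                       ┗━━━━━━━━━━━━━━━━━━━━━━━━┛  
                                                   
                                                   
                                                   


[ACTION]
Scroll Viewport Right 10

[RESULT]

   ┠───────────────┏━━━━━━━━━━━━━━━━━━━━━━━━┓      
   ┃>[-] project/  ┃ CalendarWidget         ┃      
   ┃   [x] cache.ht┠────────────────────────┨      
   ┃   [ ] main.h  ┃      August 2020       ┃      
   ┃   [-] build/  ┃Mo Tu We Th Fr Sa Su    ┃      
   ┃     [ ] tests/┃                1  2    ┃      
   ┃       [ ] rout┃ 3  4*  5  6  7  8  9   ┃      
   ┃       [ ] util┃10 11 12* 13 14 15* 16  ┃      
   ┃     [x] types.┃17 18* 19 20* 21 22 23* ┃      
   ┃     [-] models┃24 25 26 27 28 29 30*   ┃      
   ┃       [ ] help┃31                      ┃      
   ┃       [ ] rout┃                        ┃      
   ┗━━━━━━━━━━━━━━━┃                        ┃      
                ┃■■┃                        ┃      
                ┗━━┃                        ┃      
                   ┃                        ┃      
                   ┃                        ┃      
                   ┗━━━━━━━━━━━━━━━━━━━━━━━━┛      
                                                   
                                                   
                                                   


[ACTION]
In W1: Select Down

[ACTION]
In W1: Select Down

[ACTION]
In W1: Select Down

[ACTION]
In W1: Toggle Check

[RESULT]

   ┠───────────────┏━━━━━━━━━━━━━━━━━━━━━━━━┓      
   ┃ [-] project/  ┃ CalendarWidget         ┃      
   ┃   [x] cache.ht┠────────────────────────┨      
   ┃   [ ] main.h  ┃      August 2020       ┃      
   ┃>  [x] build/  ┃Mo Tu We Th Fr Sa Su    ┃      
   ┃     [x] tests/┃                1  2    ┃      
   ┃       [x] rout┃ 3  4*  5  6  7  8  9   ┃      
   ┃       [x] util┃10 11 12* 13 14 15* 16  ┃      
   ┃     [x] types.┃17 18* 19 20* 21 22 23* ┃      
   ┃     [x] models┃24 25 26 27 28 29 30*   ┃      
   ┃       [x] help┃31                      ┃      
   ┃       [x] rout┃                        ┃      
   ┗━━━━━━━━━━━━━━━┃                        ┃      
                ┃■■┃                        ┃      
                ┗━━┃                        ┃      
                   ┃                        ┃      
                   ┃                        ┃      
                   ┗━━━━━━━━━━━━━━━━━━━━━━━━┛      
                                                   
                                                   
                                                   


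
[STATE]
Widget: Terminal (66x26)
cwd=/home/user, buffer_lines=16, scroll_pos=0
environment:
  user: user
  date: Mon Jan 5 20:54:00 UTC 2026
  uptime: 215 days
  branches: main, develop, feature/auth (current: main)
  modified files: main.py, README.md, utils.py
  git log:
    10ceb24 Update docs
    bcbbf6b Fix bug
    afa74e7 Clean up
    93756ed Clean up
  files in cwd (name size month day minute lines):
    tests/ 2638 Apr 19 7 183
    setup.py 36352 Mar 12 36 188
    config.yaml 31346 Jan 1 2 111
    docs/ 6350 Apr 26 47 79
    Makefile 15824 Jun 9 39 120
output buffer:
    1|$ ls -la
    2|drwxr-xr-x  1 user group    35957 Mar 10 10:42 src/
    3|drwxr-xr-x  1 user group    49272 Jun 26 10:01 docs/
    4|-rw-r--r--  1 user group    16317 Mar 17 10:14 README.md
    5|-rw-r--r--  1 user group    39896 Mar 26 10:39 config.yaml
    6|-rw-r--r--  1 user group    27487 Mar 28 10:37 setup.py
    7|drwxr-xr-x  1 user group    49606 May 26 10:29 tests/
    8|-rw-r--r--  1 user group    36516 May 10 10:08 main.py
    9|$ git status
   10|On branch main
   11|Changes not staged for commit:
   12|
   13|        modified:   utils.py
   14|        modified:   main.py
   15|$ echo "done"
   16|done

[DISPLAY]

$ ls -la                                                          
drwxr-xr-x  1 user group    35957 Mar 10 10:42 src/               
drwxr-xr-x  1 user group    49272 Jun 26 10:01 docs/              
-rw-r--r--  1 user group    16317 Mar 17 10:14 README.md          
-rw-r--r--  1 user group    39896 Mar 26 10:39 config.yaml        
-rw-r--r--  1 user group    27487 Mar 28 10:37 setup.py           
drwxr-xr-x  1 user group    49606 May 26 10:29 tests/             
-rw-r--r--  1 user group    36516 May 10 10:08 main.py            
$ git status                                                      
On branch main                                                    
Changes not staged for commit:                                    
                                                                  
        modified:   utils.py                                      
        modified:   main.py                                       
$ echo "done"                                                     
done                                                              
$ █                                                               
                                                                  
                                                                  
                                                                  
                                                                  
                                                                  
                                                                  
                                                                  
                                                                  
                                                                  


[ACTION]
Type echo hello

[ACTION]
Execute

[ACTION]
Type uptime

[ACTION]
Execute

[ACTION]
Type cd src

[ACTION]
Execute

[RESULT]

$ ls -la                                                          
drwxr-xr-x  1 user group    35957 Mar 10 10:42 src/               
drwxr-xr-x  1 user group    49272 Jun 26 10:01 docs/              
-rw-r--r--  1 user group    16317 Mar 17 10:14 README.md          
-rw-r--r--  1 user group    39896 Mar 26 10:39 config.yaml        
-rw-r--r--  1 user group    27487 Mar 28 10:37 setup.py           
drwxr-xr-x  1 user group    49606 May 26 10:29 tests/             
-rw-r--r--  1 user group    36516 May 10 10:08 main.py            
$ git status                                                      
On branch main                                                    
Changes not staged for commit:                                    
                                                                  
        modified:   utils.py                                      
        modified:   main.py                                       
$ echo "done"                                                     
done                                                              
$ echo hello                                                      
hello                                                             
$ uptime                                                          
 10:00  up 215 days                                               
$ cd src                                                          
                                                                  
$ █                                                               
                                                                  
                                                                  
                                                                  


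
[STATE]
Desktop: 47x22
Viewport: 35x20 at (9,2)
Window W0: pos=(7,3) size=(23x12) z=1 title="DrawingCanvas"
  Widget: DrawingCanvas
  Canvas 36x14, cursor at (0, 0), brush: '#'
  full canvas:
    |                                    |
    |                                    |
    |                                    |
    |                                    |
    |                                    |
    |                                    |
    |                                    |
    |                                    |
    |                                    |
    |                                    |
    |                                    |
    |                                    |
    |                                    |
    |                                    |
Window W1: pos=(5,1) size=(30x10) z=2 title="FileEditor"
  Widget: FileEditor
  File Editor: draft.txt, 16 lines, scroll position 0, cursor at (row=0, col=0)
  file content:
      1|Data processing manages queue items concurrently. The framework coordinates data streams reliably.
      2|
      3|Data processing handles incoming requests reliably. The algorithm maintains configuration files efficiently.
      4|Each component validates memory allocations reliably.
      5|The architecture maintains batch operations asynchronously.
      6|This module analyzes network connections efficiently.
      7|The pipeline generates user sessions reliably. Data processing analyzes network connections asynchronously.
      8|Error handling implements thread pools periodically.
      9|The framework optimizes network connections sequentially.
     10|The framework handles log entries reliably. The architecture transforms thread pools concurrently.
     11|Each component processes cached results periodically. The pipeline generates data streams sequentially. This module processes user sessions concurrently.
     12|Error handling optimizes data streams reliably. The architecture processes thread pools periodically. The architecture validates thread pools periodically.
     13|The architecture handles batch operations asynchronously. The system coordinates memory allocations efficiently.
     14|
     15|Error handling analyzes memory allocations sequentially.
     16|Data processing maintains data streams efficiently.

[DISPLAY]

leEditor                 ┃         
─────────────────────────┨         
a processing manages que▲┃         
                        █┃         
a processing handles inc░┃         
h component validates me░┃         
 architecture maintains ░┃         
s module analyzes networ▼┃         
━━━━━━━━━━━━━━━━━━━━━━━━━┛         
                    ┃              
                    ┃              
                    ┃              
━━━━━━━━━━━━━━━━━━━━┛              
                                   
                                   
                                   
                                   
                                   
                                   
                                   


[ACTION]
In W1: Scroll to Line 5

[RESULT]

leEditor                 ┃         
─────────────────────────┨         
 architecture maintains ▲┃         
s module analyzes networ░┃         
 pipeline generates user█┃         
or handling implements t░┃         
 framework optimizes net░┃         
 framework handles log e▼┃         
━━━━━━━━━━━━━━━━━━━━━━━━━┛         
                    ┃              
                    ┃              
                    ┃              
━━━━━━━━━━━━━━━━━━━━┛              
                                   
                                   
                                   
                                   
                                   
                                   
                                   


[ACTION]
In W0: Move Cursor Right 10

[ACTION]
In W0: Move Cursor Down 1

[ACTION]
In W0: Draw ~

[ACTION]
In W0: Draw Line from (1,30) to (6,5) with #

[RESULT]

leEditor                 ┃         
─────────────────────────┨         
 architecture maintains ▲┃         
s module analyzes networ░┃         
 pipeline generates user█┃         
or handling implements t░┃         
 framework optimizes net░┃         
 framework handles log e▼┃         
━━━━━━━━━━━━━━━━━━━━━━━━━┛         
       #####        ┃              
    ###             ┃              
                    ┃              
━━━━━━━━━━━━━━━━━━━━┛              
                                   
                                   
                                   
                                   
                                   
                                   
                                   


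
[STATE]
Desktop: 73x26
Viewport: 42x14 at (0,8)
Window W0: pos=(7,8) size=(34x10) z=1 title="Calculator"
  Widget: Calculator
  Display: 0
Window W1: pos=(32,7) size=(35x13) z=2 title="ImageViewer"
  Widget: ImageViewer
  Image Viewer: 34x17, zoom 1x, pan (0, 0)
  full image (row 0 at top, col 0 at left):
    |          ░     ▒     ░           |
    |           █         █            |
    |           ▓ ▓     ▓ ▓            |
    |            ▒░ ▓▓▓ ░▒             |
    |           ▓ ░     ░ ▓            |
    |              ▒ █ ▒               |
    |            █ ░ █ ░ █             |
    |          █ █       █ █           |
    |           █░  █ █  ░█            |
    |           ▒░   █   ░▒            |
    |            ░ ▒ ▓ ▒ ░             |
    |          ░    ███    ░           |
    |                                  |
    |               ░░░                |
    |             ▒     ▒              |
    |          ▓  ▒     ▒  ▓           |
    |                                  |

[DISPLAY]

       ┏━━━━━━━━━━━━━━━━━━━━━━━━┃ ImageVie
       ┃ Calculator             ┠─────────
       ┠────────────────────────┃         
       ┃                        ┃         
       ┃┌───┬───┬───┬───┐       ┃         
       ┃│ 7 │ 8 │ 9 │ ÷ │       ┃         
       ┃├───┼───┼───┼───┤       ┃         
       ┃│ 4 │ 5 │ 6 │ × │       ┃         
       ┃└───┴───┴───┴───┘       ┃         
       ┗━━━━━━━━━━━━━━━━━━━━━━━━┃         
                                ┃         
                                ┗━━━━━━━━━
                                          
                                          


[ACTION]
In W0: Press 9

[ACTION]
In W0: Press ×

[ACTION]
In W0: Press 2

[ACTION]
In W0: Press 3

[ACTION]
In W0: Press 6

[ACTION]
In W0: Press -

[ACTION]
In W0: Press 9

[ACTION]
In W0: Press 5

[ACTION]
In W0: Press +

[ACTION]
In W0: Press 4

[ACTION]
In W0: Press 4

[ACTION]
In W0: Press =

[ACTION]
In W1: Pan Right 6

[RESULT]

       ┏━━━━━━━━━━━━━━━━━━━━━━━━┃ ImageVie
       ┃ Calculator             ┠─────────
       ┠────────────────────────┃    ░    
       ┃                        ┃     █   
       ┃┌───┬───┬───┬───┐       ┃     ▓ ▓ 
       ┃│ 7 │ 8 │ 9 │ ÷ │       ┃      ▒░ 
       ┃├───┼───┼───┼───┤       ┃     ▓ ░ 
       ┃│ 4 │ 5 │ 6 │ × │       ┃        ▒
       ┃└───┴───┴───┴───┘       ┃      █ ░
       ┗━━━━━━━━━━━━━━━━━━━━━━━━┃    █ █  
                                ┃     █░  
                                ┗━━━━━━━━━
                                          
                                          


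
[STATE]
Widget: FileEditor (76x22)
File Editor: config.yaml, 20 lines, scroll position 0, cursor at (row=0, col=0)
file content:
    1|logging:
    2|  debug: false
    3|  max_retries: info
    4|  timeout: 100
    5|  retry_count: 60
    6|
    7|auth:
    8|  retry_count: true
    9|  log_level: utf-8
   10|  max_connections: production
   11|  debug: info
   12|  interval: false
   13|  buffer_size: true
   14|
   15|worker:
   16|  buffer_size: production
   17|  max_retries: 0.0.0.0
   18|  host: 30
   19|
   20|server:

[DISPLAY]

█ogging:                                                                   ▲
  debug: false                                                             █
  max_retries: info                                                        ░
  timeout: 100                                                             ░
  retry_count: 60                                                          ░
                                                                           ░
auth:                                                                      ░
  retry_count: true                                                        ░
  log_level: utf-8                                                         ░
  max_connections: production                                              ░
  debug: info                                                              ░
  interval: false                                                          ░
  buffer_size: true                                                        ░
                                                                           ░
worker:                                                                    ░
  buffer_size: production                                                  ░
  max_retries: 0.0.0.0                                                     ░
  host: 30                                                                 ░
                                                                           ░
server:                                                                    ░
                                                                           ░
                                                                           ▼


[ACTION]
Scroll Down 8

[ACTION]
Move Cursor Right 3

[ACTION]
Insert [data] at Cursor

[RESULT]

logdata█ing:                                                               ▲
  debug: false                                                             █
  max_retries: info                                                        ░
  timeout: 100                                                             ░
  retry_count: 60                                                          ░
                                                                           ░
auth:                                                                      ░
  retry_count: true                                                        ░
  log_level: utf-8                                                         ░
  max_connections: production                                              ░
  debug: info                                                              ░
  interval: false                                                          ░
  buffer_size: true                                                        ░
                                                                           ░
worker:                                                                    ░
  buffer_size: production                                                  ░
  max_retries: 0.0.0.0                                                     ░
  host: 30                                                                 ░
                                                                           ░
server:                                                                    ░
                                                                           ░
                                                                           ▼


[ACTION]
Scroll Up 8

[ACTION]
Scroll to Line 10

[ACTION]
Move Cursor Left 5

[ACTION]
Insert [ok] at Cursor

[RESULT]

look█dataging:                                                             ▲
  debug: false                                                             █
  max_retries: info                                                        ░
  timeout: 100                                                             ░
  retry_count: 60                                                          ░
                                                                           ░
auth:                                                                      ░
  retry_count: true                                                        ░
  log_level: utf-8                                                         ░
  max_connections: production                                              ░
  debug: info                                                              ░
  interval: false                                                          ░
  buffer_size: true                                                        ░
                                                                           ░
worker:                                                                    ░
  buffer_size: production                                                  ░
  max_retries: 0.0.0.0                                                     ░
  host: 30                                                                 ░
                                                                           ░
server:                                                                    ░
                                                                           ░
                                                                           ▼


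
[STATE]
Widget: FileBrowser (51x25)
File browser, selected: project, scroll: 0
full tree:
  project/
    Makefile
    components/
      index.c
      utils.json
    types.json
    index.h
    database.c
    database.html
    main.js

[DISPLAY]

> [-] project/                                     
    Makefile                                       
    [+] components/                                
    types.json                                     
    index.h                                        
    database.c                                     
    database.html                                  
    main.js                                        
                                                   
                                                   
                                                   
                                                   
                                                   
                                                   
                                                   
                                                   
                                                   
                                                   
                                                   
                                                   
                                                   
                                                   
                                                   
                                                   
                                                   


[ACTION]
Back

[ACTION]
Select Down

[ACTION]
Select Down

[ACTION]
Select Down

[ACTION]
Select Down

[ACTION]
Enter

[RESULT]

  [-] project/                                     
    Makefile                                       
    [+] components/                                
    types.json                                     
  > index.h                                        
    database.c                                     
    database.html                                  
    main.js                                        
                                                   
                                                   
                                                   
                                                   
                                                   
                                                   
                                                   
                                                   
                                                   
                                                   
                                                   
                                                   
                                                   
                                                   
                                                   
                                                   
                                                   


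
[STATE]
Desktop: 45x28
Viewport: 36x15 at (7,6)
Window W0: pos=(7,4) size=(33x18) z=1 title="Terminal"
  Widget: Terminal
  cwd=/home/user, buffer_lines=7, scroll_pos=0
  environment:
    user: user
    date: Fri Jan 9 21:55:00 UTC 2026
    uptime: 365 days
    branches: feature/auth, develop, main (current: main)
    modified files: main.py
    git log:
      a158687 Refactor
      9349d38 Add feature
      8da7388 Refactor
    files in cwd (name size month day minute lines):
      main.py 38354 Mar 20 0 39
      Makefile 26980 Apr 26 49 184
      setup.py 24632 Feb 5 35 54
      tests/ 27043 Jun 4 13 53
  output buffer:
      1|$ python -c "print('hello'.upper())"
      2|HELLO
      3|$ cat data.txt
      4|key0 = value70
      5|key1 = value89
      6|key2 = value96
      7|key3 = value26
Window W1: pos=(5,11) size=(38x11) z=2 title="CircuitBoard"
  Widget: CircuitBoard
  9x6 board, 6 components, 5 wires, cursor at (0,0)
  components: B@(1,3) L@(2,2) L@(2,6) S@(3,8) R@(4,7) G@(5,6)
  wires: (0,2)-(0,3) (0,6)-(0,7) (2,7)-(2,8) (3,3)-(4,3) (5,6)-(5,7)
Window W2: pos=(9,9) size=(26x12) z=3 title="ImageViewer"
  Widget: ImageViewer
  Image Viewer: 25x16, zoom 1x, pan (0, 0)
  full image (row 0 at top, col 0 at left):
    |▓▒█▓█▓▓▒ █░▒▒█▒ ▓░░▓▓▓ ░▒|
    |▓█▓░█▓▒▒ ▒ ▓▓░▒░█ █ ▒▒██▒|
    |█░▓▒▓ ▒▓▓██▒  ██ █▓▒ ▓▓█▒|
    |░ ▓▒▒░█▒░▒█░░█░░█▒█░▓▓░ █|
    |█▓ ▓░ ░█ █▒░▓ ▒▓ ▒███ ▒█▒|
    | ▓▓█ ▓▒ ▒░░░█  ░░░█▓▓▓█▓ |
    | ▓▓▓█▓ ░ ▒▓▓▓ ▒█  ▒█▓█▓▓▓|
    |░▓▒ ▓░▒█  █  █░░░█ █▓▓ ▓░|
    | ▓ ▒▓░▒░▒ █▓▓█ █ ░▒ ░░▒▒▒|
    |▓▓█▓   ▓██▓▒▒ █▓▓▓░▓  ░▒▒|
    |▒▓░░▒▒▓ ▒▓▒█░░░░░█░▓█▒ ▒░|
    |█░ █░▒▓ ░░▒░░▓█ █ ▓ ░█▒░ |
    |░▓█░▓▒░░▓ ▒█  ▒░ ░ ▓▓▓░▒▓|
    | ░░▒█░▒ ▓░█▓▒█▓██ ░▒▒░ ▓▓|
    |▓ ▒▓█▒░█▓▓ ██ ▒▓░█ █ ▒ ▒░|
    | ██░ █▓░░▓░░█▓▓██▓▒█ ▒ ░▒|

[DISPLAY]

┠───────────────────────────────┨   
┃$ python -c "print('hello'.uppe┃   
┃HELLO                          ┃   
┃$┏━━━━━━━━━━━━━━━━━━━━━━━━┓    ┃   
┃k┃ ImageViewer            ┃    ┃   
━━┠────────────────────────┨━━━━━━━┓
Ci┃▓▒█▓█▓▓▒ █░▒▒█▒ ▓░░▓▓▓ ░┃       ┃
──┃▓█▓░█▓▒▒ ▒ ▓▓░▒░█ █ ▒▒██┃───────┨
  ┃█░▓▒▓ ▒▓▓██▒  ██ █▓▒ ▓▓█┃       ┃
  ┃░ ▓▒▒░█▒░▒█░░█░░█▒█░▓▓░ ┃ ─ ·   ┃
  ┃█▓ ▓░ ░█ █▒░▓ ▒▓ ▒███ ▒█┃       ┃
  ┃ ▓▓█ ▓▒ ▒░░░█  ░░░█▓▓▓█▓┃       ┃
  ┃ ▓▓▓█▓ ░ ▒▓▓▓ ▒█  ▒█▓█▓▓┃       ┃
  ┃░▓▒ ▓░▒█  █  █░░░█ █▓▓ ▓┃   · ─ ┃
  ┗━━━━━━━━━━━━━━━━━━━━━━━━┛       ┃


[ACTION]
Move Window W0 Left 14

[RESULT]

─────────────────────────┨          
on -c "print('hello'.uppe┃          
                         ┃          
da┏━━━━━━━━━━━━━━━━━━━━━━━━┓        
 v┃ ImageViewer            ┃        
━━┠────────────────────────┨━━━━━━━┓
Ci┃▓▒█▓█▓▓▒ █░▒▒█▒ ▓░░▓▓▓ ░┃       ┃
──┃▓█▓░█▓▒▒ ▒ ▓▓░▒░█ █ ▒▒██┃───────┨
  ┃█░▓▒▓ ▒▓▓██▒  ██ █▓▒ ▓▓█┃       ┃
  ┃░ ▓▒▒░█▒░▒█░░█░░█▒█░▓▓░ ┃ ─ ·   ┃
  ┃█▓ ▓░ ░█ █▒░▓ ▒▓ ▒███ ▒█┃       ┃
  ┃ ▓▓█ ▓▒ ▒░░░█  ░░░█▓▓▓█▓┃       ┃
  ┃ ▓▓▓█▓ ░ ▒▓▓▓ ▒█  ▒█▓█▓▓┃       ┃
  ┃░▓▒ ▓░▒█  █  █░░░█ █▓▓ ▓┃   · ─ ┃
  ┗━━━━━━━━━━━━━━━━━━━━━━━━┛       ┃


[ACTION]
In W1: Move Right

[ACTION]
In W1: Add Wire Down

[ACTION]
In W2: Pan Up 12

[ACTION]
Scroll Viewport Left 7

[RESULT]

┠───────────────────────────────┨   
┃$ python -c "print('hello'.uppe┃   
┃HELLO                          ┃   
┃$ cat da┏━━━━━━━━━━━━━━━━━━━━━━━━┓ 
┃key0 = v┃ ImageViewer            ┃ 
┃key1┏━━━┠────────────────────────┨━
┃key2┃ Ci┃▓▒█▓█▓▓▒ █░▒▒█▒ ▓░░▓▓▓ ░┃ 
┃key3┠───┃▓█▓░█▓▒▒ ▒ ▓▓░▒░█ █ ▒▒██┃─
┃$ █ ┃   ┃█░▓▒▓ ▒▓▓██▒  ██ █▓▒ ▓▓█┃ 
┃    ┃0  ┃░ ▓▒▒░█▒░▒█░░█░░█▒█░▓▓░ ┃ 
┃    ┃   ┃█▓ ▓░ ░█ █▒░▓ ▒▓ ▒███ ▒█┃ 
┃    ┃1  ┃ ▓▓█ ▓▒ ▒░░░█  ░░░█▓▓▓█▓┃ 
┃    ┃   ┃ ▓▓▓█▓ ░ ▒▓▓▓ ▒█  ▒█▓█▓▓┃ 
┃    ┃2  ┃░▓▒ ▓░▒█  █  █░░░█ █▓▓ ▓┃ 
┃    ┃   ┗━━━━━━━━━━━━━━━━━━━━━━━━┛ 


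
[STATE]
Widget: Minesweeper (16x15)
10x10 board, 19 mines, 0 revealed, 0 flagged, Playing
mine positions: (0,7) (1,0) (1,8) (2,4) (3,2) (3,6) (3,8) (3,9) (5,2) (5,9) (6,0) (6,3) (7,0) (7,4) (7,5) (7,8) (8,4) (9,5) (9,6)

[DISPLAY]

■■■■■■■■■■      
■■■■■■■■■■      
■■■■■■■■■■      
■■■■■■■■■■      
■■■■■■■■■■      
■■■■■■■■■■      
■■■■■■■■■■      
■■■■■■■■■■      
■■■■■■■■■■      
■■■■■■■■■■      
                
                
                
                
                


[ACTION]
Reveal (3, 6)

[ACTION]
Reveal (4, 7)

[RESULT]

■■■■■■■✹■■      
✹■■■■■■■✹■      
■■■■✹■■■■■      
■■✹■■■✹■✹✹      
■■■■■■■■■■      
■■✹■■■■■■✹      
✹■■✹■■■■■■      
✹■■■✹✹■■✹■      
■■■■✹■■■■■      
■■■■■✹✹■■■      
                
                
                
                
                


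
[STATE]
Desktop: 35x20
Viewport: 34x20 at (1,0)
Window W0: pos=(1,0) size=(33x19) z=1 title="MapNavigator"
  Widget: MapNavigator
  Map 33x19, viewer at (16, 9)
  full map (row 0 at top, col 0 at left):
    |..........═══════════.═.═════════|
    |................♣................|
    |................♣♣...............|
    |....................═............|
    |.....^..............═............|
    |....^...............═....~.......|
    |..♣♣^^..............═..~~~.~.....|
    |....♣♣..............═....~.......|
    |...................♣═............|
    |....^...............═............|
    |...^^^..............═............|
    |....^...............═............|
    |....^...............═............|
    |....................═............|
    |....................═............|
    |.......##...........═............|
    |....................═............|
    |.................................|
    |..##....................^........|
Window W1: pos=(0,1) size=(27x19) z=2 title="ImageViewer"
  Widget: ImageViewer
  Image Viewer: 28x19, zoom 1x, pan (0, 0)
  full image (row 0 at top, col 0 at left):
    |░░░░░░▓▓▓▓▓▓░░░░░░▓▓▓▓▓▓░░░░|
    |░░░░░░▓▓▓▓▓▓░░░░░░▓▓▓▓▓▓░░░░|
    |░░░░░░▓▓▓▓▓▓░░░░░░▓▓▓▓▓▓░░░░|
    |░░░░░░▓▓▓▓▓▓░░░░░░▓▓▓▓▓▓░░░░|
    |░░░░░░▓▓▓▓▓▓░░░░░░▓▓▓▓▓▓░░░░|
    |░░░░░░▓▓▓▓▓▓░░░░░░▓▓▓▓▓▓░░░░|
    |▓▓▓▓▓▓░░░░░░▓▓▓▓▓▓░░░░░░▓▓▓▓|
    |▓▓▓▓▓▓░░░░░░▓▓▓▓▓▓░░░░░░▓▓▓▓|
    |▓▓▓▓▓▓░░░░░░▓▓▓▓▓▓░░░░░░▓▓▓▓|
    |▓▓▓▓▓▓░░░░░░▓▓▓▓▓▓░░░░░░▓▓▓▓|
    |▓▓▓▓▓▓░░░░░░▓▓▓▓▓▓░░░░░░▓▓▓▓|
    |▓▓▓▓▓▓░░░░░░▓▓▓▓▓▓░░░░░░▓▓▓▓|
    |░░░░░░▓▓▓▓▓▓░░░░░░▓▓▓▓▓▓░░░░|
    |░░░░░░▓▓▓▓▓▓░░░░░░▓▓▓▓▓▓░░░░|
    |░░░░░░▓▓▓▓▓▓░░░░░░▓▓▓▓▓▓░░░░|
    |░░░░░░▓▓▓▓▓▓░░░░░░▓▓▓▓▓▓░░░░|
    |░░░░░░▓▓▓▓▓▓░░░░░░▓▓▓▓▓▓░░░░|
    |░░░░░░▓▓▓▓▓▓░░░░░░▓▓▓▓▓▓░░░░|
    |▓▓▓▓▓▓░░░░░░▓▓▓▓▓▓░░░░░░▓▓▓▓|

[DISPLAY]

┏━━━━━━━━━━━━━━━━━━━━━━━━━━━━━━━┓ 
━━━━━━━━━━━━━━━━━━━━━━━━━┓      ┃ 
 ImageViewer             ┃──────┨ 
─────────────────────────┨......┃ 
░░░░░░▓▓▓▓▓▓░░░░░░▓▓▓▓▓▓░┃......┃ 
░░░░░░▓▓▓▓▓▓░░░░░░▓▓▓▓▓▓░┃......┃ 
░░░░░░▓▓▓▓▓▓░░░░░░▓▓▓▓▓▓░┃......┃ 
░░░░░░▓▓▓▓▓▓░░░░░░▓▓▓▓▓▓░┃.~....┃ 
░░░░░░▓▓▓▓▓▓░░░░░░▓▓▓▓▓▓░┃......┃ 
░░░░░░▓▓▓▓▓▓░░░░░░▓▓▓▓▓▓░┃......┃ 
▓▓▓▓▓▓░░░░░░▓▓▓▓▓▓░░░░░░▓┃......┃ 
▓▓▓▓▓▓░░░░░░▓▓▓▓▓▓░░░░░░▓┃......┃ 
▓▓▓▓▓▓░░░░░░▓▓▓▓▓▓░░░░░░▓┃......┃ 
▓▓▓▓▓▓░░░░░░▓▓▓▓▓▓░░░░░░▓┃......┃ 
▓▓▓▓▓▓░░░░░░▓▓▓▓▓▓░░░░░░▓┃......┃ 
▓▓▓▓▓▓░░░░░░▓▓▓▓▓▓░░░░░░▓┃......┃ 
░░░░░░▓▓▓▓▓▓░░░░░░▓▓▓▓▓▓░┃......┃ 
░░░░░░▓▓▓▓▓▓░░░░░░▓▓▓▓▓▓░┃......┃ 
░░░░░░▓▓▓▓▓▓░░░░░░▓▓▓▓▓▓░┃━━━━━━┛ 
━━━━━━━━━━━━━━━━━━━━━━━━━┛        


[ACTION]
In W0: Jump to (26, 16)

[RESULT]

┏━━━━━━━━━━━━━━━━━━━━━━━━━━━━━━━┓ 
━━━━━━━━━━━━━━━━━━━━━━━━━┓      ┃ 
 ImageViewer             ┃──────┨ 
─────────────────────────┨      ┃ 
░░░░░░▓▓▓▓▓▓░░░░░░▓▓▓▓▓▓░┃      ┃ 
░░░░░░▓▓▓▓▓▓░░░░░░▓▓▓▓▓▓░┃      ┃ 
░░░░░░▓▓▓▓▓▓░░░░░░▓▓▓▓▓▓░┃      ┃ 
░░░░░░▓▓▓▓▓▓░░░░░░▓▓▓▓▓▓░┃      ┃ 
░░░░░░▓▓▓▓▓▓░░░░░░▓▓▓▓▓▓░┃      ┃ 
░░░░░░▓▓▓▓▓▓░░░░░░▓▓▓▓▓▓░┃      ┃ 
▓▓▓▓▓▓░░░░░░▓▓▓▓▓▓░░░░░░▓┃      ┃ 
▓▓▓▓▓▓░░░░░░▓▓▓▓▓▓░░░░░░▓┃      ┃ 
▓▓▓▓▓▓░░░░░░▓▓▓▓▓▓░░░░░░▓┃      ┃ 
▓▓▓▓▓▓░░░░░░▓▓▓▓▓▓░░░░░░▓┃      ┃ 
▓▓▓▓▓▓░░░░░░▓▓▓▓▓▓░░░░░░▓┃      ┃ 
▓▓▓▓▓▓░░░░░░▓▓▓▓▓▓░░░░░░▓┃      ┃ 
░░░░░░▓▓▓▓▓▓░░░░░░▓▓▓▓▓▓░┃      ┃ 
░░░░░░▓▓▓▓▓▓░░░░░░▓▓▓▓▓▓░┃      ┃ 
░░░░░░▓▓▓▓▓▓░░░░░░▓▓▓▓▓▓░┃━━━━━━┛ 
━━━━━━━━━━━━━━━━━━━━━━━━━┛        


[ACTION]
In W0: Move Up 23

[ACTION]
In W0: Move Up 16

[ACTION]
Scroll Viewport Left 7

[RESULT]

 ┏━━━━━━━━━━━━━━━━━━━━━━━━━━━━━━━┓
┏━━━━━━━━━━━━━━━━━━━━━━━━━┓      ┃
┃ ImageViewer             ┃──────┨
┠─────────────────────────┨      ┃
┃░░░░░░▓▓▓▓▓▓░░░░░░▓▓▓▓▓▓░┃      ┃
┃░░░░░░▓▓▓▓▓▓░░░░░░▓▓▓▓▓▓░┃      ┃
┃░░░░░░▓▓▓▓▓▓░░░░░░▓▓▓▓▓▓░┃      ┃
┃░░░░░░▓▓▓▓▓▓░░░░░░▓▓▓▓▓▓░┃      ┃
┃░░░░░░▓▓▓▓▓▓░░░░░░▓▓▓▓▓▓░┃      ┃
┃░░░░░░▓▓▓▓▓▓░░░░░░▓▓▓▓▓▓░┃      ┃
┃▓▓▓▓▓▓░░░░░░▓▓▓▓▓▓░░░░░░▓┃      ┃
┃▓▓▓▓▓▓░░░░░░▓▓▓▓▓▓░░░░░░▓┃      ┃
┃▓▓▓▓▓▓░░░░░░▓▓▓▓▓▓░░░░░░▓┃      ┃
┃▓▓▓▓▓▓░░░░░░▓▓▓▓▓▓░░░░░░▓┃      ┃
┃▓▓▓▓▓▓░░░░░░▓▓▓▓▓▓░░░░░░▓┃      ┃
┃▓▓▓▓▓▓░░░░░░▓▓▓▓▓▓░░░░░░▓┃      ┃
┃░░░░░░▓▓▓▓▓▓░░░░░░▓▓▓▓▓▓░┃      ┃
┃░░░░░░▓▓▓▓▓▓░░░░░░▓▓▓▓▓▓░┃      ┃
┃░░░░░░▓▓▓▓▓▓░░░░░░▓▓▓▓▓▓░┃━━━━━━┛
┗━━━━━━━━━━━━━━━━━━━━━━━━━┛       
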